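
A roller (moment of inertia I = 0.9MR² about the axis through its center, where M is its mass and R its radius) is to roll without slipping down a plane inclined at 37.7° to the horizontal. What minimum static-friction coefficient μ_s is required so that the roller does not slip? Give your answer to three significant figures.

With I = 0.9MR², the ratio k = I/(MR²) is 0.9.
Translational: Mg sinθ − f = Ma. Rotational about the CM: fR = Iα = kMRa, so f = kMa.
These give a = g sinθ/(1+k) and the required friction f = kMg sinθ/(1+k).
The normal force is N = Mg cosθ, so μ_min = f/N = k tanθ/(1+k).
μ_min = 0.9 × tan37.7° / 1.9 ≈ 0.366.

μ_min ≈ 0.366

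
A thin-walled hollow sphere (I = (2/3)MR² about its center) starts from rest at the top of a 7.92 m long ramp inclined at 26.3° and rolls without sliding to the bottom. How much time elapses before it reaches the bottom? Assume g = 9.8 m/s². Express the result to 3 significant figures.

The moment of inertia is (2/3)MR², giving k ≡ I/(MR²) = 2/3.
Newton's second law down the slope: Mg sinθ − f = Ma. The torque equation fR = Iα (with α = a/R) gives f = kMa.
Hence a = g sinθ/(1+k) = 9.8×sin26.3°/1.667 = 2.605 m/s².
Starting from rest, L = ½at², so t = √(2L/a) = √(2×7.92/2.605) ≈ 2.47 s.

t ≈ 2.47 s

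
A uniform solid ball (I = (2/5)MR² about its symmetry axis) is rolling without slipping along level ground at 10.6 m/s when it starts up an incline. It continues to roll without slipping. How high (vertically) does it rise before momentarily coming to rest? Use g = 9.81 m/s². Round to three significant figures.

h ≈ 8.02 m

For this body I = (2/5)MR², i.e. k = I/(MR²) = 0.4.
The rolling condition ω = v/R makes the rotational term ½I(v/R)² = ½kMv², so KE_total = ½(1+k)Mv² = (7/10)Mv².
At the top the kinetic energy is zero, so (7/10)Mv₀² = Mgh.
Thus h = (1+k)v₀²/(2g) = 1.4 × 10.6² / (2 × 9.81) ≈ 8.02 m.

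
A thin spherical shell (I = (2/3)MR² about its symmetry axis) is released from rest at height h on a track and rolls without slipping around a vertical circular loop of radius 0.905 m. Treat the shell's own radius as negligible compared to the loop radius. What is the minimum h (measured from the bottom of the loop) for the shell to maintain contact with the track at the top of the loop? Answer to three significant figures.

For this body I = (2/3)MR², i.e. k = I/(MR²) = 2/3.
At the top of the loop, the minimum-contact condition is Mg = Mv_top²/r, so v_top² = gr.
With ω = v/R, the kinetic energy at speed v is ½(1+k)Mv² = (5/6)Mv².
Energy conservation from release (height h) to the top (height 2r): Mgh = Mg(2r) + (5/6)M·gr.
Thus h_min = 2r + (1+k)r/2 = r(2 + 1.667/2) = 0.905 × 2.833 ≈ 2.56 m.

h_min ≈ 2.56 m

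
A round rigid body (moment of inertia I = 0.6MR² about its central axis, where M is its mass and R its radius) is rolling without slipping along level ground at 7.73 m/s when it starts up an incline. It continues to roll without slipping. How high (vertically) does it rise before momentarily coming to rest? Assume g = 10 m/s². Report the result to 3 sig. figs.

h ≈ 4.78 m

With I = 0.6MR², the ratio k = I/(MR²) is 0.6.
The rolling condition ω = v/R makes the rotational term ½I(v/R)² = ½kMv², so KE_total = ½(1+k)Mv² = (4/5)Mv².
All of this converts to potential energy at the highest point: (4/5)Mv₀² = Mgh.
Thus h = (1+k)v₀²/(2g) = 1.6 × 7.73² / (2 × 10) ≈ 4.78 m.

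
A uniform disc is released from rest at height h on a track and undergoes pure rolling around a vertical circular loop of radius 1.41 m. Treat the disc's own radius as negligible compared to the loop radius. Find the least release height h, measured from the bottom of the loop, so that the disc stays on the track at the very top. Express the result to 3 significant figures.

Here I = (1/2)MR², so the shape factor k = I/(MR²) = 0.5.
At the top, contact is just lost when gravity alone supplies the centripetal force: Mg = Mv_top²/r, i.e. v_top² = gr.
With ω = v/R, the kinetic energy at speed v is ½(1+k)Mv² = (3/4)Mv².
Energy conservation from release (height h) to the top (height 2r): Mgh = Mg(2r) + (3/4)M·gr.
Thus h_min = 2r + (1+k)r/2 = r(2 + 1.5/2) = 1.41 × 2.75 ≈ 3.88 m.

h_min ≈ 3.88 m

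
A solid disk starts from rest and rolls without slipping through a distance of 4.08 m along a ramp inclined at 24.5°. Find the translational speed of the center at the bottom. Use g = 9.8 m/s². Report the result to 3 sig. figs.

For this body I = (1/2)MR², i.e. k = I/(MR²) = 0.5.
Pure rolling means v = ωR; then KE = ½Mv² + ½I(v/R)² = ½(1+k)Mv² = (3/4)Mv².
The vertical drop is h = L sinθ = 4.08 × sin24.5° = 1.692 m.
Energy conservation: Mgh = (3/4)Mv², so v = √(2gh/(1+k)) = √(2 × 9.8 × 1.692 / 1.5) ≈ 4.70 m/s.

v ≈ 4.70 m/s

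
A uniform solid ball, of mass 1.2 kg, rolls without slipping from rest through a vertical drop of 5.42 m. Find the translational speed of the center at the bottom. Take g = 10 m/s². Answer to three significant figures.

v ≈ 8.80 m/s

The moment of inertia is (2/5)MR², giving k ≡ I/(MR²) = 0.4.
The rolling condition ω = v/R makes the rotational term ½I(v/R)² = ½kMv², so KE_total = ½(1+k)Mv² = (7/10)Mv².
Energy conservation: Mgh = (7/10)Mv², so v = √(2gh/(1+k)) = √(2 × 10 × 5.42 / 1.4) ≈ 8.80 m/s.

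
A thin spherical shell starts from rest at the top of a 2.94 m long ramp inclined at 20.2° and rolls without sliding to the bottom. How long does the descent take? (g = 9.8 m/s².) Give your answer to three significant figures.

t ≈ 1.70 s

The moment of inertia is (2/3)MR², giving k ≡ I/(MR²) = 2/3.
Along the incline Mg sinθ − f = Ma, and torque about the center fR = Iα = kMR²(a/R) gives f = kMa.
Hence a = g sinθ/(1+k) = 9.8×sin20.2°/1.667 = 2.03 m/s².
With constant a from rest, t = √(2L/a) = √(2·2.94/2.03) ≈ 1.70 s.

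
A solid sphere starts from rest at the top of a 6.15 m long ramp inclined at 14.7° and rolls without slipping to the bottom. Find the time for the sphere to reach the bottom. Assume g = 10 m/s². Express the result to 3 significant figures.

t ≈ 2.60 s

Here I = (2/5)MR², so the shape factor k = I/(MR²) = 0.4.
Along the incline Mg sinθ − f = Ma, and torque about the center fR = Iα = kMR²(a/R) gives f = kMa.
Hence a = g sinθ/(1+k) = 10×sin14.7°/1.4 = 1.813 m/s².
Starting from rest, L = ½at², so t = √(2L/a) = √(2×6.15/1.813) ≈ 2.60 s.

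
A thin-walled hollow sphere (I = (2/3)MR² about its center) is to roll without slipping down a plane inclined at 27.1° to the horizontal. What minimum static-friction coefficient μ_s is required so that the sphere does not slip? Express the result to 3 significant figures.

For this body I = (2/3)MR², i.e. k = I/(MR²) = 2/3.
Translational: Mg sinθ − f = Ma. Rotational about the CM: fR = Iα = kMRa, so f = kMa.
These give a = g sinθ/(1+k) and the required friction f = kMg sinθ/(1+k).
With N = Mg cosθ, the no-slip condition f ≤ μN gives μ_min = f/N = k tanθ/(1+k).
μ_min = (2/3) × tan27.1° / 1.667 ≈ 0.205.

μ_min ≈ 0.205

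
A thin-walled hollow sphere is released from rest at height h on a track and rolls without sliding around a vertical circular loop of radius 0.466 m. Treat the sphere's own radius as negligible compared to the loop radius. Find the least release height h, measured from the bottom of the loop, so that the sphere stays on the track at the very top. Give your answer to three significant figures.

The moment of inertia is (2/3)MR², giving k ≡ I/(MR²) = 2/3.
At the top, contact is just lost when gravity alone supplies the centripetal force: Mg = Mv_top²/r, i.e. v_top² = gr.
With ω = v/R, the kinetic energy at speed v is ½(1+k)Mv² = (5/6)Mv².
Energy conservation from release (height h) to the top (height 2r): Mgh = Mg(2r) + (5/6)M·gr.
Thus h_min = 2r + (1+k)r/2 = r(2 + 1.667/2) = 0.466 × 2.833 ≈ 1.32 m.

h_min ≈ 1.32 m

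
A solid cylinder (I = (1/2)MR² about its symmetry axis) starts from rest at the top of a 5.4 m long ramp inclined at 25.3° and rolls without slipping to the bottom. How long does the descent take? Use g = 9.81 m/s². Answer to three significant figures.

t ≈ 1.97 s

The moment of inertia is (1/2)MR², giving k ≡ I/(MR²) = 0.5.
Translational: Mg sinθ − f = Ma. Rotational about the CM: fR = Iα = kMRa, so f = kMa.
Hence a = g sinθ/(1+k) = 9.81×sin25.3°/1.5 = 2.795 m/s².
With constant a from rest, t = √(2L/a) = √(2·5.4/2.795) ≈ 1.97 s.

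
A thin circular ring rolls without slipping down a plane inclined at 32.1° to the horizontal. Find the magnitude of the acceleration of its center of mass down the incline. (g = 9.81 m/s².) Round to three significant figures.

For this body I = MR², i.e. k = I/(MR²) = 1.
Along the incline Mg sinθ − f = Ma, and torque about the center fR = Iα = kMR²(a/R) gives f = kMa.
Eliminating f: Mg sinθ = (1+k)Ma, so a = g sinθ/(1+k) = 9.81 × sin32.1° / 2 ≈ 2.61 m/s².

a ≈ 2.61 m/s²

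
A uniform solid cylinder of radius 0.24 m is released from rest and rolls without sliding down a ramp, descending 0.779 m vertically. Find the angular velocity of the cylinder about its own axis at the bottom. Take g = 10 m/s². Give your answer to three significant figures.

ω ≈ 13.4 rad/s

Here I = (1/2)MR², so the shape factor k = I/(MR²) = 0.5.
Rolling without slipping gives ω = v/R, so the total kinetic energy is ½Mv² + ½Iω² = ½(1+k)Mv² = (3/4)Mv².
Energy conservation Mgh = ½(1+k)Mv² gives v = √(2gh/(1+k)) = √(2 × 10 × 0.779 / 1.5) = 3.223 m/s.
The angular speed follows from ω = v/R = 3.223/0.24 ≈ 13.4 rad/s.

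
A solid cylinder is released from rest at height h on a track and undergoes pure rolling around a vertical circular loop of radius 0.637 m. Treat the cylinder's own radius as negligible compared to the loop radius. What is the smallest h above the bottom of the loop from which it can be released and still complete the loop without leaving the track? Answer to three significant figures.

For this body I = (1/2)MR², i.e. k = I/(MR²) = 0.5.
At the top, contact is just lost when gravity alone supplies the centripetal force: Mg = Mv_top²/r, i.e. v_top² = gr.
With ω = v/R, the kinetic energy at speed v is ½(1+k)Mv² = (3/4)Mv².
Energy conservation from release (height h) to the top (height 2r): Mgh = Mg(2r) + (3/4)M·gr.
Thus h_min = 2r + (1+k)r/2 = r(2 + 1.5/2) = 0.637 × 2.75 ≈ 1.75 m.

h_min ≈ 1.75 m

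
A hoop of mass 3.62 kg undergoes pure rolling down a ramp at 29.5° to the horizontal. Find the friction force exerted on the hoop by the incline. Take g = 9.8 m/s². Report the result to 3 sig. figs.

For this body I = MR², i.e. k = I/(MR²) = 1.
Along the incline Mg sinθ − f = Ma, and torque about the center fR = Iα = kMR²(a/R) gives f = kMa.
Combining, a = g sinθ/(1+k) and f = kMa = kMg sinθ/(1+k).
f = 1 × 3.62 × 9.8 × sin29.5° / 2 ≈ 8.73 N.

f ≈ 8.73 N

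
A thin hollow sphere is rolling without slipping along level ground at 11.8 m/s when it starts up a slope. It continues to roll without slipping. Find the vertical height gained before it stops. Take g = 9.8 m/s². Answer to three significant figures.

h ≈ 11.8 m

The moment of inertia is (2/3)MR², giving k ≡ I/(MR²) = 2/3.
Since it rolls without slipping, ω = v/R and KE = ½Mv² + ½Iω² = ½(1+k)Mv² = (5/6)Mv².
At the top the kinetic energy is zero, so (5/6)Mv₀² = Mgh.
Thus h = (1+k)v₀²/(2g) = 1.667 × 11.8² / (2 × 9.8) ≈ 11.8 m.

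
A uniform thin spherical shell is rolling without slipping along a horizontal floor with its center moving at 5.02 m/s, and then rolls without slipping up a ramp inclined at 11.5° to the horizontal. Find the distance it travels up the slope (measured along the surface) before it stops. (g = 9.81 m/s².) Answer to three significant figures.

d ≈ 10.7 m

Here I = (2/3)MR², so the shape factor k = I/(MR²) = 2/3.
Rolling without slipping gives ω = v/R, so the total kinetic energy is ½Mv² + ½Iω² = ½(1+k)Mv² = (5/6)Mv².
Setting this equal to Mgh gives the vertical rise h = (1+k)v₀²/(2g) = 1.667×5.02²/(2×9.81) = 2.141 m.
Along the incline, d = h/sinθ = 2.141/sin11.5° ≈ 10.7 m.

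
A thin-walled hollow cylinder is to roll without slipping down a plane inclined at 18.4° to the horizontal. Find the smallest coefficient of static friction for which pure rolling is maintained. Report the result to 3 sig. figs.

Here I = MR², so the shape factor k = I/(MR²) = 1.
Newton's second law down the slope: Mg sinθ − f = Ma. The torque equation fR = Iα (with α = a/R) gives f = kMa.
These give a = g sinθ/(1+k) and the required friction f = kMg sinθ/(1+k).
With N = Mg cosθ, the no-slip condition f ≤ μN gives μ_min = f/N = k tanθ/(1+k).
μ_min = 1 × tan18.4° / 2 ≈ 0.166.

μ_min ≈ 0.166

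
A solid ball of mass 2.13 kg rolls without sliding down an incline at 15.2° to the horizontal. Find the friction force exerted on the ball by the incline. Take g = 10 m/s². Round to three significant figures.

For this body I = (2/5)MR², i.e. k = I/(MR²) = 0.4.
Newton's second law down the slope: Mg sinθ − f = Ma. The torque equation fR = Iα (with α = a/R) gives f = kMa.
Combining, a = g sinθ/(1+k) and f = kMa = kMg sinθ/(1+k).
f = 0.4 × 2.13 × 10 × sin15.2° / 1.4 ≈ 1.60 N.

f ≈ 1.60 N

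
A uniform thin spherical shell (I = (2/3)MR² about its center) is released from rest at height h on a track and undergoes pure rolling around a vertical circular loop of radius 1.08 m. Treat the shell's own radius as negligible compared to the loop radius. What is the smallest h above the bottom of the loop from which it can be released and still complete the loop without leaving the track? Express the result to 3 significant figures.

For this body I = (2/3)MR², i.e. k = I/(MR²) = 2/3.
At the top, contact is just lost when gravity alone supplies the centripetal force: Mg = Mv_top²/r, i.e. v_top² = gr.
With ω = v/R, the kinetic energy at speed v is ½(1+k)Mv² = (5/6)Mv².
Energy conservation from release (height h) to the top (height 2r): Mgh = Mg(2r) + (5/6)M·gr.
Thus h_min = 2r + (1+k)r/2 = r(2 + 1.667/2) = 1.08 × 2.833 ≈ 3.06 m.

h_min ≈ 3.06 m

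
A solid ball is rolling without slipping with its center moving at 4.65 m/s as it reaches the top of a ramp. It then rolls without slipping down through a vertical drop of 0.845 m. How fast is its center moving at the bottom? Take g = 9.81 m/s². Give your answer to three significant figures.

v ≈ 5.78 m/s

The moment of inertia is (2/5)MR², giving k ≡ I/(MR²) = 0.4.
Since it rolls without slipping, ω = v/R and KE = ½Mv² + ½Iω² = ½(1+k)Mv² = (7/10)Mv².
Conserving energy between top and bottom: (7/10)Mv² = (7/10)Mv₀² + Mgh, hence v² = v₀² + 2gh/(1+k).
v = √(4.65² + 2×9.81×0.845/1.4) = √33.46 ≈ 5.78 m/s.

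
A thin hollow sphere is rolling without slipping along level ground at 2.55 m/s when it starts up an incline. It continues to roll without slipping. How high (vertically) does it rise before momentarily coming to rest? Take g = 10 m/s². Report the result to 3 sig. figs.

h ≈ 0.542 m

With I = (2/3)MR², the ratio k = I/(MR²) is 2/3.
Since it rolls without slipping, ω = v/R and KE = ½Mv² + ½Iω² = ½(1+k)Mv² = (5/6)Mv².
All of this converts to potential energy at the highest point: (5/6)Mv₀² = Mgh.
Thus h = (1+k)v₀²/(2g) = 1.667 × 2.55² / (2 × 10) ≈ 0.542 m.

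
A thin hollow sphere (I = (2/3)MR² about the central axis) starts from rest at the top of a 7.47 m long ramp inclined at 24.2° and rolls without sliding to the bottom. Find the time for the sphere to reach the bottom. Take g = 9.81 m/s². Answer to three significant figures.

The moment of inertia is (2/3)MR², giving k ≡ I/(MR²) = 2/3.
Translational: Mg sinθ − f = Ma. Rotational about the CM: fR = Iα = kMRa, so f = kMa.
Hence a = g sinθ/(1+k) = 9.81×sin24.2°/1.667 = 2.413 m/s².
Starting from rest, L = ½at², so t = √(2L/a) = √(2×7.47/2.413) ≈ 2.49 s.

t ≈ 2.49 s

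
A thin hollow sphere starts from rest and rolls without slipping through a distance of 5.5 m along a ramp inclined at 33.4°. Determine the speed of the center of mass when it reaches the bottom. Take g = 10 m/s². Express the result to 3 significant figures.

For this body I = (2/3)MR², i.e. k = I/(MR²) = 2/3.
Rolling without slipping gives ω = v/R, so the total kinetic energy is ½Mv² + ½Iω² = ½(1+k)Mv² = (5/6)Mv².
The vertical drop is h = L sinθ = 5.5 × sin33.4° = 3.028 m.
Setting Mgh = (5/6)Mv² gives v = √(2gh/(1+k)) = √(2·10·3.028/1.667) ≈ 6.03 m/s.

v ≈ 6.03 m/s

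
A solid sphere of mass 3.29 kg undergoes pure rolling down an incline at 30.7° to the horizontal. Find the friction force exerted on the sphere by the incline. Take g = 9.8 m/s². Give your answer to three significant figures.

f ≈ 4.70 N

The moment of inertia is (2/5)MR², giving k ≡ I/(MR²) = 0.4.
Along the incline Mg sinθ − f = Ma, and torque about the center fR = Iα = kMR²(a/R) gives f = kMa.
Combining, a = g sinθ/(1+k) and f = kMa = kMg sinθ/(1+k).
f = 0.4 × 3.29 × 9.8 × sin30.7° / 1.4 ≈ 4.70 N.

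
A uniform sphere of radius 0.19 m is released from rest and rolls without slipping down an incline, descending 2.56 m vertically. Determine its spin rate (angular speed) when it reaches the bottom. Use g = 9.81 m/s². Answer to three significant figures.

ω ≈ 31.5 rad/s

Here I = (2/5)MR², so the shape factor k = I/(MR²) = 0.4.
Pure rolling means v = ωR; then KE = ½Mv² + ½I(v/R)² = ½(1+k)Mv² = (7/10)Mv².
Energy conservation Mgh = ½(1+k)Mv² gives v = √(2gh/(1+k)) = √(2 × 9.81 × 2.56 / 1.4) = 5.99 m/s.
Then ω = v/R = 5.99 / 0.19 ≈ 31.5 rad/s.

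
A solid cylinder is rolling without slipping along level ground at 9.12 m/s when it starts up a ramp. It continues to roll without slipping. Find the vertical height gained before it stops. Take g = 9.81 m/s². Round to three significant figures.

h ≈ 6.36 m

With I = (1/2)MR², the ratio k = I/(MR²) is 0.5.
Pure rolling means v = ωR; then KE = ½Mv² + ½I(v/R)² = ½(1+k)Mv² = (3/4)Mv².
All of this converts to potential energy at the highest point: (3/4)Mv₀² = Mgh.
Thus h = (1+k)v₀²/(2g) = 1.5 × 9.12² / (2 × 9.81) ≈ 6.36 m.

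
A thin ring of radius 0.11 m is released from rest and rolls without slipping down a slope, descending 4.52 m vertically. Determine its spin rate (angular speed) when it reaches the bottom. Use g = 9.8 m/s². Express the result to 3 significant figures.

ω ≈ 60.5 rad/s

Here I = MR², so the shape factor k = I/(MR²) = 1.
Since it rolls without slipping, ω = v/R and KE = ½Mv² + ½Iω² = ½(1+k)Mv² = Mv².
Energy conservation Mgh = ½(1+k)Mv² gives v = √(2gh/(1+k)) = √(2 × 9.8 × 4.52 / 2) = 6.656 m/s.
Then ω = v/R = 6.656 / 0.11 ≈ 60.5 rad/s.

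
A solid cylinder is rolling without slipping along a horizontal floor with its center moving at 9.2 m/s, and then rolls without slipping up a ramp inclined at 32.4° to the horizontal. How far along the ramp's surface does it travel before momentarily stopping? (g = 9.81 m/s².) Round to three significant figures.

d ≈ 12.1 m

The moment of inertia is (1/2)MR², giving k ≡ I/(MR²) = 0.5.
The rolling condition ω = v/R makes the rotational term ½I(v/R)² = ½kMv², so KE_total = ½(1+k)Mv² = (3/4)Mv².
Setting this equal to Mgh gives the vertical rise h = (1+k)v₀²/(2g) = 1.5×9.2²/(2×9.81) = 6.471 m.
Along the incline, d = h/sinθ = 6.471/sin32.4° ≈ 12.1 m.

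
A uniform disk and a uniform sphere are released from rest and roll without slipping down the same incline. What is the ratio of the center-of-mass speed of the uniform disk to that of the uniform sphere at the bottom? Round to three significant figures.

v_ratio ≈ 0.966

Each satisfies Mgh = ½(1+k)Mv² with k = I/(MR²), so v ∝ 1/√(1+k).
For the uniform disk k = 0.5; for the uniform sphere k = 0.4.
v₁/v₂ = √((1+k₂)/(1+k₁)) = √(1.4/1.5) ≈ 0.966.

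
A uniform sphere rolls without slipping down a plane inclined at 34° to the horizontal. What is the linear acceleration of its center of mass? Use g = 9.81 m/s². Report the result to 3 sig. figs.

For this body I = (2/5)MR², i.e. k = I/(MR²) = 0.4.
Translational: Mg sinθ − f = Ma. Rotational about the CM: fR = Iα = kMRa, so f = kMa.
Eliminating f: Mg sinθ = (1+k)Ma, so a = g sinθ/(1+k) = 9.81 × sin34° / 1.4 ≈ 3.92 m/s².

a ≈ 3.92 m/s²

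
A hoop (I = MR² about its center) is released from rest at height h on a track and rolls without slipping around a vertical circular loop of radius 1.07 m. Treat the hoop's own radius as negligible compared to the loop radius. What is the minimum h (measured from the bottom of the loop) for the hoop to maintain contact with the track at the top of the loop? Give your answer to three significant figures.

h_min ≈ 3.21 m

Here I = MR², so the shape factor k = I/(MR²) = 1.
At the top of the loop, the minimum-contact condition is Mg = Mv_top²/r, so v_top² = gr.
With ω = v/R, the kinetic energy at speed v is ½(1+k)Mv² = Mv².
Energy conservation from release (height h) to the top (height 2r): Mgh = Mg(2r) + M·gr.
Thus h_min = 2r + (1+k)r/2 = r(2 + 2/2) = 1.07 × 3 ≈ 3.21 m.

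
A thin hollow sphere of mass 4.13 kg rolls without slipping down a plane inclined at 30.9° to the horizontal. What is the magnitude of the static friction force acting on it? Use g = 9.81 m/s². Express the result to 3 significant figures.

f ≈ 8.32 N

The moment of inertia is (2/3)MR², giving k ≡ I/(MR²) = 2/3.
Newton's second law down the slope: Mg sinθ − f = Ma. The torque equation fR = Iα (with α = a/R) gives f = kMa.
Combining, a = g sinθ/(1+k) and f = kMa = kMg sinθ/(1+k).
f = (2/3) × 4.13 × 9.81 × sin30.9° / 1.667 ≈ 8.32 N.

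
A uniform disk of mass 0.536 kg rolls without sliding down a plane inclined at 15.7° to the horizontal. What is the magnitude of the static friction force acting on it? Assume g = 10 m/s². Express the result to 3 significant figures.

Here I = (1/2)MR², so the shape factor k = I/(MR²) = 0.5.
Along the incline Mg sinθ − f = Ma, and torque about the center fR = Iα = kMR²(a/R) gives f = kMa.
Combining, a = g sinθ/(1+k) and f = kMa = kMg sinθ/(1+k).
f = 0.5 × 0.536 × 10 × sin15.7° / 1.5 ≈ 0.483 N.

f ≈ 0.483 N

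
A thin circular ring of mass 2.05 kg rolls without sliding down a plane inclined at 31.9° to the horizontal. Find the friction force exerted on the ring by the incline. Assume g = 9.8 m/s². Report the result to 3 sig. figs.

For this body I = MR², i.e. k = I/(MR²) = 1.
Along the incline Mg sinθ − f = Ma, and torque about the center fR = Iα = kMR²(a/R) gives f = kMa.
Combining, a = g sinθ/(1+k) and f = kMa = kMg sinθ/(1+k).
f = 1 × 2.05 × 9.8 × sin31.9° / 2 ≈ 5.31 N.

f ≈ 5.31 N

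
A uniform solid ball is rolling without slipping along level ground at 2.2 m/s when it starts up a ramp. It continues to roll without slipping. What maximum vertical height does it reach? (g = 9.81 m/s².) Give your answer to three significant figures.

h ≈ 0.345 m

For this body I = (2/5)MR², i.e. k = I/(MR²) = 0.4.
Pure rolling means v = ωR; then KE = ½Mv² + ½I(v/R)² = ½(1+k)Mv² = (7/10)Mv².
At the top the kinetic energy is zero, so (7/10)Mv₀² = Mgh.
Thus h = (1+k)v₀²/(2g) = 1.4 × 2.2² / (2 × 9.81) ≈ 0.345 m.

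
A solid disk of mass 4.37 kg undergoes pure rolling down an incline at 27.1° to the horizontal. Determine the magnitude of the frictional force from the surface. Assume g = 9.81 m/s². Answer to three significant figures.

f ≈ 6.51 N

For this body I = (1/2)MR², i.e. k = I/(MR²) = 0.5.
Newton's second law down the slope: Mg sinθ − f = Ma. The torque equation fR = Iα (with α = a/R) gives f = kMa.
Combining, a = g sinθ/(1+k) and f = kMa = kMg sinθ/(1+k).
f = 0.5 × 4.37 × 9.81 × sin27.1° / 1.5 ≈ 6.51 N.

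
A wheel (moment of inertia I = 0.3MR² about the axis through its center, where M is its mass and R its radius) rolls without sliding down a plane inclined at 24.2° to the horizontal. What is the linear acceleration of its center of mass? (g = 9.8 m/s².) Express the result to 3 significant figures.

a ≈ 3.09 m/s²

With I = 0.3MR², the ratio k = I/(MR²) is 0.3.
Translational: Mg sinθ − f = Ma. Rotational about the CM: fR = Iα = kMRa, so f = kMa.
Eliminating f: Mg sinθ = (1+k)Ma, so a = g sinθ/(1+k) = 9.8 × sin24.2° / 1.3 ≈ 3.09 m/s².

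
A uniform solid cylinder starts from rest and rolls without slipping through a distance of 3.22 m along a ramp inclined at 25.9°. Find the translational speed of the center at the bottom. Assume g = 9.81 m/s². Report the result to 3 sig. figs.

v ≈ 4.29 m/s

For this body I = (1/2)MR², i.e. k = I/(MR²) = 0.5.
Rolling without slipping gives ω = v/R, so the total kinetic energy is ½Mv² + ½Iω² = ½(1+k)Mv² = (3/4)Mv².
The vertical drop is h = L sinθ = 3.22 × sin25.9° = 1.407 m.
Energy conservation: Mgh = (3/4)Mv², so v = √(2gh/(1+k)) = √(2 × 9.81 × 1.407 / 1.5) ≈ 4.29 m/s.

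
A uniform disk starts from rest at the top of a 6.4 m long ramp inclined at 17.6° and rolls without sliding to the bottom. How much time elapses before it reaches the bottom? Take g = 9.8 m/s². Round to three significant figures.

t ≈ 2.55 s

For this body I = (1/2)MR², i.e. k = I/(MR²) = 0.5.
Along the incline Mg sinθ − f = Ma, and torque about the center fR = Iα = kMR²(a/R) gives f = kMa.
Hence a = g sinθ/(1+k) = 9.8×sin17.6°/1.5 = 1.975 m/s².
Starting from rest, L = ½at², so t = √(2L/a) = √(2×6.4/1.975) ≈ 2.55 s.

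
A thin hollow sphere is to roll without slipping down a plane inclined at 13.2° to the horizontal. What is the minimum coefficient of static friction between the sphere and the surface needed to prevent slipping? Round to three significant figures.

μ_min ≈ 0.0938

For this body I = (2/3)MR², i.e. k = I/(MR²) = 2/3.
Newton's second law down the slope: Mg sinθ − f = Ma. The torque equation fR = Iα (with α = a/R) gives f = kMa.
These give a = g sinθ/(1+k) and the required friction f = kMg sinθ/(1+k).
With N = Mg cosθ, the no-slip condition f ≤ μN gives μ_min = f/N = k tanθ/(1+k).
μ_min = (2/3) × tan13.2° / 1.667 ≈ 0.0938.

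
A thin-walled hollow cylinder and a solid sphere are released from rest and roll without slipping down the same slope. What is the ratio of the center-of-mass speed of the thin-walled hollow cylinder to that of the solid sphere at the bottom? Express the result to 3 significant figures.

Each satisfies Mgh = ½(1+k)Mv² with k = I/(MR²), so v ∝ 1/√(1+k).
For the thin-walled hollow cylinder k = 1; for the solid sphere k = 0.4.
v₁/v₂ = √((1+k₂)/(1+k₁)) = √(1.4/2) ≈ 0.837.

v_ratio ≈ 0.837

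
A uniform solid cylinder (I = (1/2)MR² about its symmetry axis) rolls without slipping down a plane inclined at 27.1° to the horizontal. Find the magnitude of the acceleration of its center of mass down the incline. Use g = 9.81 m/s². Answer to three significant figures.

For this body I = (1/2)MR², i.e. k = I/(MR²) = 0.5.
Translational: Mg sinθ − f = Ma. Rotational about the CM: fR = Iα = kMRa, so f = kMa.
Eliminating f: Mg sinθ = (1+k)Ma, so a = g sinθ/(1+k) = 9.81 × sin27.1° / 1.5 ≈ 2.98 m/s².

a ≈ 2.98 m/s²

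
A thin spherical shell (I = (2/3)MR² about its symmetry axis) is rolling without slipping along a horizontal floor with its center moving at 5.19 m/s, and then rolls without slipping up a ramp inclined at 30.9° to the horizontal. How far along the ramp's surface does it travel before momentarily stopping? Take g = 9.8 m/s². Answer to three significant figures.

d ≈ 4.46 m

Here I = (2/3)MR², so the shape factor k = I/(MR²) = 2/3.
The rolling condition ω = v/R makes the rotational term ½I(v/R)² = ½kMv², so KE_total = ½(1+k)Mv² = (5/6)Mv².
Setting this equal to Mgh gives the vertical rise h = (1+k)v₀²/(2g) = 1.667×5.19²/(2×9.8) = 2.29 m.
Along the incline, d = h/sinθ = 2.29/sin30.9° ≈ 4.46 m.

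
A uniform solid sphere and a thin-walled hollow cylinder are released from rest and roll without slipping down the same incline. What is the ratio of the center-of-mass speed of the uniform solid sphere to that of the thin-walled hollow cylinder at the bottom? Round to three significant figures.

v_ratio ≈ 1.20

Each satisfies Mgh = ½(1+k)Mv² with k = I/(MR²), so v ∝ 1/√(1+k).
For the uniform solid sphere k = 0.4; for the thin-walled hollow cylinder k = 1.
v₁/v₂ = √((1+k₂)/(1+k₁)) = √(2/1.4) ≈ 1.20.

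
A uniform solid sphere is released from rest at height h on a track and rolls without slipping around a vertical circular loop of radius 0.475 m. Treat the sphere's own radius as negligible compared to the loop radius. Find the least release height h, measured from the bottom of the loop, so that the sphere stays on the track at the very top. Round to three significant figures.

h_min ≈ 1.28 m

The moment of inertia is (2/5)MR², giving k ≡ I/(MR²) = 0.4.
At the top, contact is just lost when gravity alone supplies the centripetal force: Mg = Mv_top²/r, i.e. v_top² = gr.
With ω = v/R, the kinetic energy at speed v is ½(1+k)Mv² = (7/10)Mv².
Energy conservation from release (height h) to the top (height 2r): Mgh = Mg(2r) + (7/10)M·gr.
Thus h_min = 2r + (1+k)r/2 = r(2 + 1.4/2) = 0.475 × 2.7 ≈ 1.28 m.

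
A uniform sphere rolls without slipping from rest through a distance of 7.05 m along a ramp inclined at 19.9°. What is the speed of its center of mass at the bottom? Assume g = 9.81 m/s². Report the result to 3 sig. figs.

v ≈ 5.80 m/s

The moment of inertia is (2/5)MR², giving k ≡ I/(MR²) = 0.4.
Since it rolls without slipping, ω = v/R and KE = ½Mv² + ½Iω² = ½(1+k)Mv² = (7/10)Mv².
The vertical drop is h = L sinθ = 7.05 × sin19.9° = 2.4 m.
Energy conservation: Mgh = (7/10)Mv², so v = √(2gh/(1+k)) = √(2 × 9.81 × 2.4 / 1.4) ≈ 5.80 m/s.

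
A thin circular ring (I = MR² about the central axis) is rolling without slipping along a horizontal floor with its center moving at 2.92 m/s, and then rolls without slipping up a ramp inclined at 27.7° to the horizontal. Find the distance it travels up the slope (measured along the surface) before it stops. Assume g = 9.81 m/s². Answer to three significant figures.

d ≈ 1.87 m

For this body I = MR², i.e. k = I/(MR²) = 1.
Rolling without slipping gives ω = v/R, so the total kinetic energy is ½Mv² + ½Iω² = ½(1+k)Mv² = Mv².
Setting this equal to Mgh gives the vertical rise h = (1+k)v₀²/(2g) = 2×2.92²/(2×9.81) = 0.8692 m.
The distance along the slope is d = h/sinθ = 0.8692/sin27.7° ≈ 1.87 m.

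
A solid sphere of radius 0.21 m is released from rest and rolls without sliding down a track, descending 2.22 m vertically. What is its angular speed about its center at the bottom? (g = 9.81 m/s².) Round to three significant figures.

With I = (2/5)MR², the ratio k = I/(MR²) is 0.4.
The rolling condition ω = v/R makes the rotational term ½I(v/R)² = ½kMv², so KE_total = ½(1+k)Mv² = (7/10)Mv².
Energy conservation Mgh = ½(1+k)Mv² gives v = √(2gh/(1+k)) = √(2 × 9.81 × 2.22 / 1.4) = 5.578 m/s.
Then ω = v/R = 5.578 / 0.21 ≈ 26.6 rad/s.

ω ≈ 26.6 rad/s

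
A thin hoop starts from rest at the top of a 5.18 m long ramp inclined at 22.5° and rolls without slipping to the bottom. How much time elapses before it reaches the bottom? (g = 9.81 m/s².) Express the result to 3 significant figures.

t ≈ 2.35 s

With I = MR², the ratio k = I/(MR²) is 1.
Newton's second law down the slope: Mg sinθ − f = Ma. The torque equation fR = Iα (with α = a/R) gives f = kMa.
Hence a = g sinθ/(1+k) = 9.81×sin22.5°/2 = 1.877 m/s².
With constant a from rest, t = √(2L/a) = √(2·5.18/1.877) ≈ 2.35 s.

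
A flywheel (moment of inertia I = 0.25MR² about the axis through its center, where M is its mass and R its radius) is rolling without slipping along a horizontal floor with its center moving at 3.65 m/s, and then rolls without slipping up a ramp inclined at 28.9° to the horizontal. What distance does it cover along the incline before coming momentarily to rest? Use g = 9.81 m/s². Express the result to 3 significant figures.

For this body I = 0.25MR², i.e. k = I/(MR²) = 0.25.
Pure rolling means v = ωR; then KE = ½Mv² + ½I(v/R)² = ½(1+k)Mv² = (5/8)Mv².
Setting this equal to Mgh gives the vertical rise h = (1+k)v₀²/(2g) = 1.25×3.65²/(2×9.81) = 0.8488 m.
The distance along the slope is d = h/sinθ = 0.8488/sin28.9° ≈ 1.76 m.

d ≈ 1.76 m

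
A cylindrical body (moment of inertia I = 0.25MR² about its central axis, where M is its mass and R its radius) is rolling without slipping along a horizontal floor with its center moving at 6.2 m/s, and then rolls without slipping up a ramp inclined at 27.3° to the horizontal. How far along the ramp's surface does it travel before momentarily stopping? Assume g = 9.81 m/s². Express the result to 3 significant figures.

d ≈ 5.34 m

With I = 0.25MR², the ratio k = I/(MR²) is 0.25.
Pure rolling means v = ωR; then KE = ½Mv² + ½I(v/R)² = ½(1+k)Mv² = (5/8)Mv².
Setting this equal to Mgh gives the vertical rise h = (1+k)v₀²/(2g) = 1.25×6.2²/(2×9.81) = 2.449 m.
Along the incline, d = h/sinθ = 2.449/sin27.3° ≈ 5.34 m.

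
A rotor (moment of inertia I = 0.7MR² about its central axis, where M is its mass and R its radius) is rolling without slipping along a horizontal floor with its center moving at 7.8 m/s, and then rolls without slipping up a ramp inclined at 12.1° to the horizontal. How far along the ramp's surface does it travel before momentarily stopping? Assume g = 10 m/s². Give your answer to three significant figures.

With I = 0.7MR², the ratio k = I/(MR²) is 0.7.
The rolling condition ω = v/R makes the rotational term ½I(v/R)² = ½kMv², so KE_total = ½(1+k)Mv² = (17/20)Mv².
Setting this equal to Mgh gives the vertical rise h = (1+k)v₀²/(2g) = 1.7×7.8²/(2×10) = 5.171 m.
Along the incline, d = h/sinθ = 5.171/sin12.1° ≈ 24.7 m.

d ≈ 24.7 m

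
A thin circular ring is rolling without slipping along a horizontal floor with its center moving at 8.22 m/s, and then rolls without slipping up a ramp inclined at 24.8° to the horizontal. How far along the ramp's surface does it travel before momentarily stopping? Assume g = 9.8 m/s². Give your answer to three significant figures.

The moment of inertia is MR², giving k ≡ I/(MR²) = 1.
Pure rolling means v = ωR; then KE = ½Mv² + ½I(v/R)² = ½(1+k)Mv² = Mv².
Setting this equal to Mgh gives the vertical rise h = (1+k)v₀²/(2g) = 2×8.22²/(2×9.8) = 6.895 m.
The distance along the slope is d = h/sinθ = 6.895/sin24.8° ≈ 16.4 m.

d ≈ 16.4 m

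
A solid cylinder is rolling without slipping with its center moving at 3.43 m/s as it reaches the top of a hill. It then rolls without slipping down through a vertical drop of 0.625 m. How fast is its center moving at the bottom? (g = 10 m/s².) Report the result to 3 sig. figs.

v ≈ 4.48 m/s

Here I = (1/2)MR², so the shape factor k = I/(MR²) = 0.5.
Pure rolling means v = ωR; then KE = ½Mv² + ½I(v/R)² = ½(1+k)Mv² = (3/4)Mv².
Energy conservation: (3/4)Mv₀² + Mgh = (3/4)Mv², so v² = v₀² + 2gh/(1+k).
v = √(3.43² + 2×10×0.625/1.5) = √20.1 ≈ 4.48 m/s.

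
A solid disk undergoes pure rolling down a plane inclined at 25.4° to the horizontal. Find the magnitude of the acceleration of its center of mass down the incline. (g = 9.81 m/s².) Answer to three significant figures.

a ≈ 2.81 m/s²

For this body I = (1/2)MR², i.e. k = I/(MR²) = 0.5.
Along the incline Mg sinθ − f = Ma, and torque about the center fR = Iα = kMR²(a/R) gives f = kMa.
Eliminating f: Mg sinθ = (1+k)Ma, so a = g sinθ/(1+k) = 9.81 × sin25.4° / 1.5 ≈ 2.81 m/s².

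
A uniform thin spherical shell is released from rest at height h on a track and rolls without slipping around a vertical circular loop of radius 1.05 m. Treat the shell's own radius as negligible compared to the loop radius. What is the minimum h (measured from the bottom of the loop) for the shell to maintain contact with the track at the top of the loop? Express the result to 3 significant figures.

For this body I = (2/3)MR², i.e. k = I/(MR²) = 2/3.
At the top, contact is just lost when gravity alone supplies the centripetal force: Mg = Mv_top²/r, i.e. v_top² = gr.
With ω = v/R, the kinetic energy at speed v is ½(1+k)Mv² = (5/6)Mv².
Energy conservation from release (height h) to the top (height 2r): Mgh = Mg(2r) + (5/6)M·gr.
Thus h_min = 2r + (1+k)r/2 = r(2 + 1.667/2) = 1.05 × 2.833 ≈ 2.98 m.

h_min ≈ 2.98 m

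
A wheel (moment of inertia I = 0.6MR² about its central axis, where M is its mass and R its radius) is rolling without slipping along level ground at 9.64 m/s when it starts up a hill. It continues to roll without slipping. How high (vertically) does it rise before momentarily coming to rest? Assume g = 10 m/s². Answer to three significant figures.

For this body I = 0.6MR², i.e. k = I/(MR²) = 0.6.
Since it rolls without slipping, ω = v/R and KE = ½Mv² + ½Iω² = ½(1+k)Mv² = (4/5)Mv².
All of this converts to potential energy at the highest point: (4/5)Mv₀² = Mgh.
Thus h = (1+k)v₀²/(2g) = 1.6 × 9.64² / (2 × 10) ≈ 7.43 m.

h ≈ 7.43 m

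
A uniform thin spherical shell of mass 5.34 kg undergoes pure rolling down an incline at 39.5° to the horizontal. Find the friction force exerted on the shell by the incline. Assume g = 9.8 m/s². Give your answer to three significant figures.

For this body I = (2/3)MR², i.e. k = I/(MR²) = 2/3.
Newton's second law down the slope: Mg sinθ − f = Ma. The torque equation fR = Iα (with α = a/R) gives f = kMa.
Combining, a = g sinθ/(1+k) and f = kMa = kMg sinθ/(1+k).
f = (2/3) × 5.34 × 9.8 × sin39.5° / 1.667 ≈ 13.3 N.

f ≈ 13.3 N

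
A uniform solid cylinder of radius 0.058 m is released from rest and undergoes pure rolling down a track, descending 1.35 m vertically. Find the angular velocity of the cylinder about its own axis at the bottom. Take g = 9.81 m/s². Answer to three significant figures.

ω ≈ 72.5 rad/s

For this body I = (1/2)MR², i.e. k = I/(MR²) = 0.5.
The rolling condition ω = v/R makes the rotational term ½I(v/R)² = ½kMv², so KE_total = ½(1+k)Mv² = (3/4)Mv².
Energy conservation Mgh = ½(1+k)Mv² gives v = √(2gh/(1+k)) = √(2 × 9.81 × 1.35 / 1.5) = 4.202 m/s.
Then ω = v/R = 4.202 / 0.058 ≈ 72.5 rad/s.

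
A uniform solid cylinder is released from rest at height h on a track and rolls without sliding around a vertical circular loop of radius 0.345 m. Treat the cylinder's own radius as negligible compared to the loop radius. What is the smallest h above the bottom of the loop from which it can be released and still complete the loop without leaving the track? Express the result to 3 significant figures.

The moment of inertia is (1/2)MR², giving k ≡ I/(MR²) = 0.5.
At the top of the loop, the minimum-contact condition is Mg = Mv_top²/r, so v_top² = gr.
With ω = v/R, the kinetic energy at speed v is ½(1+k)Mv² = (3/4)Mv².
Energy conservation from release (height h) to the top (height 2r): Mgh = Mg(2r) + (3/4)M·gr.
Thus h_min = 2r + (1+k)r/2 = r(2 + 1.5/2) = 0.345 × 2.75 ≈ 0.949 m.

h_min ≈ 0.949 m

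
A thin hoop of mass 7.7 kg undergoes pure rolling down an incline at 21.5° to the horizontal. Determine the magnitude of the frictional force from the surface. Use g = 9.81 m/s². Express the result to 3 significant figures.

For this body I = MR², i.e. k = I/(MR²) = 1.
Newton's second law down the slope: Mg sinθ − f = Ma. The torque equation fR = Iα (with α = a/R) gives f = kMa.
Combining, a = g sinθ/(1+k) and f = kMa = kMg sinθ/(1+k).
f = 1 × 7.7 × 9.81 × sin21.5° / 2 ≈ 13.8 N.

f ≈ 13.8 N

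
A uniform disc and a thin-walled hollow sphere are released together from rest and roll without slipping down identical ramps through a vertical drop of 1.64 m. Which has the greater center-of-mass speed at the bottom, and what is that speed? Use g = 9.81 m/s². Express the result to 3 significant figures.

For rolling without slipping, Mgh = ½(1+k)Mv² where k = I/(MR²), so v = √(2gh/(1+k)).
Uniform disc: k = 0.5, giving v = √(2×9.81×1.64/1.5) = 4.632 m/s.
Thin-walled hollow sphere: k = 2/3, giving v = √(2×9.81×1.64/1.667) = 4.394 m/s.
The smaller k wins: the uniform disc, at ≈ 4.63 m/s.

the uniform disc, at v ≈ 4.63 m/s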